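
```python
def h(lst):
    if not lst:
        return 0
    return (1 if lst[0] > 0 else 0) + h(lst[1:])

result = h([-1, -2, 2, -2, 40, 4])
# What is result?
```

Count of positive elements in [-1, -2, 2, -2, 40, 4] = 3

Answer: 3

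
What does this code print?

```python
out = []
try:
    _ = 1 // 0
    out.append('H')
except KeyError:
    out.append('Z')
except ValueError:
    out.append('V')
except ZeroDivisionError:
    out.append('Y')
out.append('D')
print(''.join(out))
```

Execution trace: 'Y' (except ZeroDivisionError) → 'D' (after the try/except). Output: YD

Answer: YD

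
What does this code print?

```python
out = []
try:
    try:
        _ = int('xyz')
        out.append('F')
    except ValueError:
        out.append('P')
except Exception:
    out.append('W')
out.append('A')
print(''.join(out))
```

Execution trace: 'P' (inner except ValueError) → 'A' (after the try/except). Output: PA

Answer: PA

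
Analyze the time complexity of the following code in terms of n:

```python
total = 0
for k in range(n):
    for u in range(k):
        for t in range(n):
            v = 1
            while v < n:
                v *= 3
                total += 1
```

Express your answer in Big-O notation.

Each loop level contributes: n × n × n × log n. Multiplying the contributions gives O(n^3 log n).

Answer: O(n^3 log n)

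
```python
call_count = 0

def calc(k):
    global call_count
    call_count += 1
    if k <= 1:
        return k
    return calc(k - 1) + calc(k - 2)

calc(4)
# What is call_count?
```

Calls(k) = 1 + Calls(k-1) + Calls(k-2); Calls(0)=Calls(1)=1. For k=4 this gives 9.

Answer: 9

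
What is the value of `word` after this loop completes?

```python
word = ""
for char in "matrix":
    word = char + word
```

Reverse 'matrix'
`word` takes the values: "" → "m" → "am" → "tam" → "rtam" → "irtam" → "xirtam"

Answer: "xirtam"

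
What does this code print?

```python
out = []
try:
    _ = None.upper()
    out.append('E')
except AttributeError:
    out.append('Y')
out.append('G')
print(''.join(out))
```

Execution trace: 'Y' (except AttributeError) → 'G' (after the try/except). Output: YG

Answer: YG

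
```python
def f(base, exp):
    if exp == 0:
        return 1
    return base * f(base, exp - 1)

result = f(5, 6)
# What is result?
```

f(5, 6) = 5 * 5 * 5 * 5 * 5 * 5 = 15625

Answer: 15625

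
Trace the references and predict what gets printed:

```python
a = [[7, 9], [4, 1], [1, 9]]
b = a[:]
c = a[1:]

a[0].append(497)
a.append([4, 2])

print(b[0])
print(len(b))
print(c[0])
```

Key concept: slice with nested mutation.
Step by step:
`a = [[7, 9], [4, 1], [1, 9]]` → a = [[7, 9], [4, 1], [1, 9]]
`b = a[:]` → b = [[7, 9], [4, 1], [1, 9]]
`c = a[1:]` → c = [[4, 1], [1, 9]]
`a[0].append(497)` → a = [[7, 9, 497], [4, 1], [1, 9]]; b = [[7, 9, 497], [4, 1], [1, 9]]
`a.append([4, 2])` → a = [[7, 9, 497], [4, 1], [1, 9], [4, 2]]
`print(b[0])` → prints [7, 9, 497]
`print(len(b))` → prints 3
`print(c[0])` → prints [4, 1]

Answer:
[7, 9, 497]
3
[4, 1]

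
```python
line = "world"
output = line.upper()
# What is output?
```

Trace:
`line = "world"` → line = 'world'
`output = line.upper()` → output = 'WORLD'
So output = 'WORLD'

Answer: 'WORLD'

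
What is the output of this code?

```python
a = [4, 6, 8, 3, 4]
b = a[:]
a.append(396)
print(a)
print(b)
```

Key concept: slice [:] creates copy.
Step by step:
`a = [4, 6, 8, 3, 4]` → a = [4, 6, 8, 3, 4]
`b = a[:]` → b = [4, 6, 8, 3, 4]
`a.append(396)` → a = [4, 6, 8, 3, 4, 396]
`print(a)` → prints [4, 6, 8, 3, 4, 396]
`print(b)` → prints [4, 6, 8, 3, 4]

Answer:
[4, 6, 8, 3, 4, 396]
[4, 6, 8, 3, 4]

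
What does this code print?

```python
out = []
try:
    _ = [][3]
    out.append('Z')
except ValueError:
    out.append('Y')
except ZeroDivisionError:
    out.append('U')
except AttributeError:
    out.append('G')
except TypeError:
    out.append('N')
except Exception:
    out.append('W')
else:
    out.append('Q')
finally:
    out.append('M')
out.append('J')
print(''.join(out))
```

Execution trace: 'W' (except Exception) → 'M' (finally) → 'J' (after the try/except). Output: WMJ

Answer: WMJ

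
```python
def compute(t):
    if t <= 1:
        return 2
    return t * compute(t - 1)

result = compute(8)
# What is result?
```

compute(8) = 8 * 7 * 6 * 5 * 4 * 3 * 2 * 2 = 80640

Answer: 80640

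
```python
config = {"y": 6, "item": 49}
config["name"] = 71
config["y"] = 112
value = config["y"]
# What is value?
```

Trace:
`config = {"y": 6, "item": 49}` → config = {'y': 6, 'item': 49}
`config["name"] = 71` → config = {'y': 6, 'item': 49, 'name': 71}
`config["y"] = 112` → config = {'y': 112, 'item': 49, 'name': 71}
`value = config["y"]` → value = 112
So value = 112

Answer: 112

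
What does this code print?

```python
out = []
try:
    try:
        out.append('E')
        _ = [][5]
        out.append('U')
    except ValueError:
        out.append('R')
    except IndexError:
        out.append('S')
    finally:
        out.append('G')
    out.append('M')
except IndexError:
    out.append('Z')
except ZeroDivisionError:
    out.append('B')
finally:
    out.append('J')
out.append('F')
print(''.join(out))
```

Execution trace: 'E' (inner try body) → 'S' (inner except IndexError) → 'G' (inner finally) → 'M' (try body, no exception) → 'J' (finally) → 'F' (after the try/except). Output: ESGMJF

Answer: ESGMJF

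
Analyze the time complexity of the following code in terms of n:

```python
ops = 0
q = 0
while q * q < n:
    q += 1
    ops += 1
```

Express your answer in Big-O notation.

Each loop level contributes: √n. Multiplying the contributions gives O(√n).

Answer: O(√n)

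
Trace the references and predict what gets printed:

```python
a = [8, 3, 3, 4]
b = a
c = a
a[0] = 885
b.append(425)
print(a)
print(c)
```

Key concept: multiple aliases.
Step by step:
`a = [8, 3, 3, 4]` → a = [8, 3, 3, 4]
`b = a` → b = [8, 3, 3, 4] (same object as a)
`c = a` → c = [8, 3, 3, 4] (same object as a, b)
`a[0] = 885` → a = [885, 3, 3, 4] (same object as b, c); b = [885, 3, 3, 4] (same object as a, c); c = [885, 3, 3, 4] (same object as a, b)
`b.append(425)` → a = [885, 3, 3, 4, 425] (same object as b, c); b = [885, 3, 3, 4, 425] (same object as a, c); c = [885, 3, 3, 4, 425] (same object as a, b)
`print(a)` → prints [885, 3, 3, 4, 425]
`print(c)` → prints [885, 3, 3, 4, 425]

Answer:
[885, 3, 3, 4, 425]
[885, 3, 3, 4, 425]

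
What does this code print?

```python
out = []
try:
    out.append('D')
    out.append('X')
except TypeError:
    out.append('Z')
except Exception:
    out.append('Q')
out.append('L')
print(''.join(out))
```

Execution trace: 'D' (try body) → 'X' (try body, no exception) → 'L' (after the try/except). Output: DXL

Answer: DXL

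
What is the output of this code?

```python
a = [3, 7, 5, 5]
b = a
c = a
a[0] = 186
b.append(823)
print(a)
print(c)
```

Key concept: multiple aliases.
Step by step:
`a = [3, 7, 5, 5]` → a = [3, 7, 5, 5]
`b = a` → b = [3, 7, 5, 5] (same object as a)
`c = a` → c = [3, 7, 5, 5] (same object as a, b)
`a[0] = 186` → a = [186, 7, 5, 5] (same object as b, c); b = [186, 7, 5, 5] (same object as a, c); c = [186, 7, 5, 5] (same object as a, b)
`b.append(823)` → a = [186, 7, 5, 5, 823] (same object as b, c); b = [186, 7, 5, 5, 823] (same object as a, c); c = [186, 7, 5, 5, 823] (same object as a, b)
`print(a)` → prints [186, 7, 5, 5, 823]
`print(c)` → prints [186, 7, 5, 5, 823]

Answer:
[186, 7, 5, 5, 823]
[186, 7, 5, 5, 823]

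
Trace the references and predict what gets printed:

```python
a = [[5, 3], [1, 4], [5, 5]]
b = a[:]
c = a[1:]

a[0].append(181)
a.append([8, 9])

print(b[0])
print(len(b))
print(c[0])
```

Key concept: slice with nested mutation.
Step by step:
`a = [[5, 3], [1, 4], [5, 5]]` → a = [[5, 3], [1, 4], [5, 5]]
`b = a[:]` → b = [[5, 3], [1, 4], [5, 5]]
`c = a[1:]` → c = [[1, 4], [5, 5]]
`a[0].append(181)` → a = [[5, 3, 181], [1, 4], [5, 5]]; b = [[5, 3, 181], [1, 4], [5, 5]]
`a.append([8, 9])` → a = [[5, 3, 181], [1, 4], [5, 5], [8, 9]]
`print(b[0])` → prints [5, 3, 181]
`print(len(b))` → prints 3
`print(c[0])` → prints [1, 4]

Answer:
[5, 3, 181]
3
[1, 4]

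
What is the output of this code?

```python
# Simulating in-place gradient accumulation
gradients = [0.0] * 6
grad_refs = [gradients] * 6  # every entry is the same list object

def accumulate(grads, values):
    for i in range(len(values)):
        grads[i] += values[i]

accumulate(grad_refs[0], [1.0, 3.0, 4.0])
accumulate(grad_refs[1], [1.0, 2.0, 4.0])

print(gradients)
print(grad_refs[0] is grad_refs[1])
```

Key concept: gradient accumulation aliasing.
Step by step:
`gradients = [0.0] * 6` → gradients = [0.0, 0.0, 0.0, 0.0, 0.0, 0.0]
`grad_refs = [gradients] * 6` → grad_refs = [[0.0, 0.0, 0.0, 0.0, 0.0, 0.0], [0.0, 0.0, 0.0, 0.0, 0.0, 0.0], [0.0, 0.0, 0.0, 0.0, 0.0, 0.0], [0.0, 0.0, 0.0, 0.0, 0.0, 0.0], [0.0, 0.0, 0.0, 0.0, 0.0, 0.0], [0.0, 0.0, 0.0, 0.0, 0.0, 0.0]]
`accumulate(grad_refs[0], [1.0, 3.0, 4.0])` → gradients = [1.0, 3.0, 4.0, 0.0, 0.0, 0.0]; grad_refs = [[1.0, 3.0, 4.0, 0.0, 0.0, 0.0], [1.0, 3.0, 4.0, 0.0, 0.0, 0.0], [1.0, 3.0, 4.0, 0.0, 0.0, 0.0], [1.0, 3.0, 4.0, 0.0, 0.0, 0.0], [1.0, 3.0, 4.0, 0.0, 0.0, 0.0], [1.0, 3.0, 4.0, 0.0, 0.0, 0.0]]
`accumulate(grad_refs[1], [1.0, 2.0, 4.0])` → gradients = [2.0, 5.0, 8.0, 0.0, 0.0, 0.0]; grad_refs = [[2.0, 5.0, 8.0, 0.0, 0.0, 0.0], [2.0, 5.0, 8.0, 0.0, 0.0, 0.0], [2.0, 5.0, 8.0, 0.0, 0.0, 0.0], [2.0, 5.0, 8.0, 0.0, 0.0, 0.0], [2.0, 5.0, 8.0, 0.0, 0.0, 0.0], [2.0, 5.0, 8.0, 0.0, 0.0, 0.0]]
`print(gradients)` → prints [2.0, 5.0, 8.0, 0.0, 0.0, 0.0]
`print(grad_refs[0] is grad_refs[1])` → prints True

Answer:
[2.0, 5.0, 8.0, 0.0, 0.0, 0.0]
True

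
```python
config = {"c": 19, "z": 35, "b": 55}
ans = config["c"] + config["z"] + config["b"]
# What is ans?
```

Trace:
`config = {"c": 19, "z": 35, "b": 55}` → config = {'c': 19, 'z': 35, 'b': 55}
`ans = config["c"] + config["z"] + config["b"]` → ans = 109
So ans = 109

Answer: 109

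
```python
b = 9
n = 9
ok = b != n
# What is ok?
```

Trace:
`b = 9` → b = 9
`n = 9` → n = 9
`ok = b != n` → ok = False
So ok = False

Answer: False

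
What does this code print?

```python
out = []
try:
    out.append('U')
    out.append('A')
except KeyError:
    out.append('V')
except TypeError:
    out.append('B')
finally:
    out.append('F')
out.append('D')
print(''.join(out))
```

Execution trace: 'U' (try body) → 'A' (try body, no exception) → 'F' (finally) → 'D' (after the try/except). Output: UAFD

Answer: UAFD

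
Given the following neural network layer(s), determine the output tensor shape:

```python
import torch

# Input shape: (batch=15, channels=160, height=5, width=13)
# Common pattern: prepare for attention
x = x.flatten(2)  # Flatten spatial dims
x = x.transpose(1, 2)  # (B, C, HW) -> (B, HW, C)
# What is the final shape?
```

Input: (15, 160, 5, 13) -> after flatten(2): (15, 160, 65) -> Output: (15, 65, 160)

Answer: (15, 65, 160)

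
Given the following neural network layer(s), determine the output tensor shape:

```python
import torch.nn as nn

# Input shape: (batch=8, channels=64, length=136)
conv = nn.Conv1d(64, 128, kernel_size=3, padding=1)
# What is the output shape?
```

Input: (8, 64, 136) -> Output: (8, 128, 136)

Answer: (8, 128, 136)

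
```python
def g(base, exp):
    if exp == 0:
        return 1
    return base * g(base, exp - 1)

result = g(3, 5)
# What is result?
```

g(3, 5) = 3 * 3 * 3 * 3 * 3 = 243

Answer: 243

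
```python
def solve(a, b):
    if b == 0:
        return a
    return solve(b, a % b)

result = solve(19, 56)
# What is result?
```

solve(19, 56) -> solve(56, 19) -> solve(19, 18) -> solve(18, 1) -> solve(1, 0) -> 1

Answer: 1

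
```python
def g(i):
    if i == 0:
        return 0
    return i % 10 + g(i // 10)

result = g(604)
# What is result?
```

Sum of digits of 604: 4 + 0 + 6 = 10

Answer: 10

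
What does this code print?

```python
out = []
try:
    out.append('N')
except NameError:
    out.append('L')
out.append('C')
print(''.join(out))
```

Execution trace: 'N' (try body, no exception) → 'C' (after the try/except). Output: NC

Answer: NC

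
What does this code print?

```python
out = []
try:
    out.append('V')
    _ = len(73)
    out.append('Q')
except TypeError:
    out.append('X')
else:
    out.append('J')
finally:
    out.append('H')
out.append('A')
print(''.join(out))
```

Execution trace: 'V' (try body) → 'X' (except TypeError) → 'H' (finally) → 'A' (after the try/except). Output: VXHA

Answer: VXHA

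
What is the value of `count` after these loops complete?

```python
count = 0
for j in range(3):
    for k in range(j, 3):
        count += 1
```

Upper triangle: 3 + 2 + ... + 1
`count` takes the values: 0 → 1 → 2 → 3 → 4 → 5 → 6

Answer: 6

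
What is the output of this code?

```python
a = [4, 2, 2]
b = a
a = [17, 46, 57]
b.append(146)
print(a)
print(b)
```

Key concept: rebinding vs mutation: a is rebound to a new list, b still points at the original.
Step by step:
`a = [4, 2, 2]` → a = [4, 2, 2]
`b = a` → b = [4, 2, 2] (same object as a)
`a = [17, 46, 57]` → a = [17, 46, 57]
`b.append(146)` → b = [4, 2, 2, 146]
`print(a)` → prints [17, 46, 57]
`print(b)` → prints [4, 2, 2, 146]

Answer:
[17, 46, 57]
[4, 2, 2, 146]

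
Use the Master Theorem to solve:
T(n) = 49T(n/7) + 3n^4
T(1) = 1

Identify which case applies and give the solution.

a=49, b=7, f(n)=3n^4. log_7(49) = 2. Since c=4 > 2 and the regularity condition holds (49(n/7)^4 = (49/7^4)n^4 with 49/7^4 < 1), Case 3 applies: T(n) = Θ(f(n)) = O(n^4).

Answer: O(n^4) - Case 3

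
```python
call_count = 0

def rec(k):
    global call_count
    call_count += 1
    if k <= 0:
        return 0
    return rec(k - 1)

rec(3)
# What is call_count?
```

Linear recursion stepping by 1: 4 calls from k=3 down to ≤0.

Answer: 4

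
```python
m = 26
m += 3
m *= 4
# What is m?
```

Trace:
`m = 26` → m = 26
`m += 3` → m = 29
`m *= 4` → m = 116
So m = 116

Answer: 116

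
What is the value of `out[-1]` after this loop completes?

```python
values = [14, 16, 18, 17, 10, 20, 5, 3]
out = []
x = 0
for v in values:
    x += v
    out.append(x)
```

Cumulative sum ends at 103
`out` takes the values: [] → [14] → [14, 30] → [14, 30, 48] → [14, 30, 48, 65] → [14, 30, 48, 65, 75] → [14, 30, 48, 65, 75, 95] → [14, 30, 48, 65, 75, 95, 100] → [14, 30, 48, 65, 75, 95, 100, 103]
So `out[-1]` = 103

Answer: 103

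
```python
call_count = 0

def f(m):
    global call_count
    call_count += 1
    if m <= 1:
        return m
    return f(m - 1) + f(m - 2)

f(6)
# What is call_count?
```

Calls(m) = 1 + Calls(m-1) + Calls(m-2); Calls(0)=Calls(1)=1. For m=6 this gives 25.

Answer: 25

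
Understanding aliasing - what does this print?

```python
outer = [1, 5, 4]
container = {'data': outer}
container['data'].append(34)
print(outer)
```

Key concept: dict holds reference to list.
Step by step:
`outer = [1, 5, 4]` → outer = [1, 5, 4]
`container = {'data': outer}` → container = {'data': [1, 5, 4]}
`container['data'].append(34)` → outer = [1, 5, 4, 34]; container = {'data': [1, 5, 4, 34]}
`print(outer)` → prints [1, 5, 4, 34]

Answer: [1, 5, 4, 34]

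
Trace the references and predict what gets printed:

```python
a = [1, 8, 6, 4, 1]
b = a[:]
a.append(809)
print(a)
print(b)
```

Key concept: slice [:] creates copy.
Step by step:
`a = [1, 8, 6, 4, 1]` → a = [1, 8, 6, 4, 1]
`b = a[:]` → b = [1, 8, 6, 4, 1]
`a.append(809)` → a = [1, 8, 6, 4, 1, 809]
`print(a)` → prints [1, 8, 6, 4, 1, 809]
`print(b)` → prints [1, 8, 6, 4, 1]

Answer:
[1, 8, 6, 4, 1, 809]
[1, 8, 6, 4, 1]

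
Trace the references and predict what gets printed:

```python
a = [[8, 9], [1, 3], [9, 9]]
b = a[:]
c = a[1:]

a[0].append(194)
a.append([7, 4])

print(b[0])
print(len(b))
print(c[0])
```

Key concept: slice with nested mutation.
Step by step:
`a = [[8, 9], [1, 3], [9, 9]]` → a = [[8, 9], [1, 3], [9, 9]]
`b = a[:]` → b = [[8, 9], [1, 3], [9, 9]]
`c = a[1:]` → c = [[1, 3], [9, 9]]
`a[0].append(194)` → a = [[8, 9, 194], [1, 3], [9, 9]]; b = [[8, 9, 194], [1, 3], [9, 9]]
`a.append([7, 4])` → a = [[8, 9, 194], [1, 3], [9, 9], [7, 4]]
`print(b[0])` → prints [8, 9, 194]
`print(len(b))` → prints 3
`print(c[0])` → prints [1, 3]

Answer:
[8, 9, 194]
3
[1, 3]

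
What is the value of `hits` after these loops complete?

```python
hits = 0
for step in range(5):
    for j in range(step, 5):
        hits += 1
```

Upper triangle: 5 + 4 + ... + 1
`hits` takes the values: 0 → 1 → 2 → 3 → 4 → 5 → 6 → 7 → 8 → 9 → 10 → 11 → 12 → 13 → 14 → 15

Answer: 15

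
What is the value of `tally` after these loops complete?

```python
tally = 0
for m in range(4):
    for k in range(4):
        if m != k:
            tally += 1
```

4² - 4 (exclude diagonal)
`tally` takes the values: 0 → 1 → 2 → 3 → 4 → 5 → 6 → 7 → 8 → 9 → 10 → 11 → 12

Answer: 12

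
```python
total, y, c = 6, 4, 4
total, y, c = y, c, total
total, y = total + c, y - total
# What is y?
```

Trace:
`total, y, c = 6, 4, 4` → total = 6; y = 4; c = 4
`total, y, c = y, c, total` → total = 4; y = 4; c = 6
`total, y = total + c, y - total` → total = 10; y = 0
So y = 0

Answer: 0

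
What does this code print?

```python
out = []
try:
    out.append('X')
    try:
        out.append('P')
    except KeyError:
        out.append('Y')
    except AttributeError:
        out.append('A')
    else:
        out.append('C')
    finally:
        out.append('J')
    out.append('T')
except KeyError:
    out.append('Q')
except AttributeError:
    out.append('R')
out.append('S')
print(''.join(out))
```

Execution trace: 'X' (try body) → 'P' (inner try body, no exception) → 'C' (inner else) → 'J' (inner finally) → 'T' (try body, no exception) → 'S' (after the try/except). Output: XPCJTS

Answer: XPCJTS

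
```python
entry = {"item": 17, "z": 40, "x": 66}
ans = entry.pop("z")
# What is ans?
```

Trace:
`entry = {"item": 17, "z": 40, "x": 66}` → entry = {'item': 17, 'z': 40, 'x': 66}
`ans = entry.pop("z")` → entry = {'item': 17, 'x': 66}; ans = 40
So ans = 40

Answer: 40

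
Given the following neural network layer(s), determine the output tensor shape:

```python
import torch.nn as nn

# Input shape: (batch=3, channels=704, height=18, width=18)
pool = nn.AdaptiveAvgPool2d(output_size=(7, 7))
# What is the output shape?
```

Input: (3, 704, 18, 18) -> Output: (3, 704, 7, 7)

Answer: (3, 704, 7, 7)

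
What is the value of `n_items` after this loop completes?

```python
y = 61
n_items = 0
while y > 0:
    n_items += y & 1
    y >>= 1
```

Count set bits in 61 (binary: 0b111101)
`n_items` takes the values: 0 → 1 → 2 → 3 → 4 → 5

Answer: 5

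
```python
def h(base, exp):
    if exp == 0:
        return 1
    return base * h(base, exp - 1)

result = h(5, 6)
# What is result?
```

h(5, 6) = 5 * 5 * 5 * 5 * 5 * 5 = 15625

Answer: 15625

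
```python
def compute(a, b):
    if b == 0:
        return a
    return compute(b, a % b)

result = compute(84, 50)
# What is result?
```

compute(84, 50) -> compute(50, 34) -> compute(34, 16) -> compute(16, 2) -> compute(2, 0) -> 2

Answer: 2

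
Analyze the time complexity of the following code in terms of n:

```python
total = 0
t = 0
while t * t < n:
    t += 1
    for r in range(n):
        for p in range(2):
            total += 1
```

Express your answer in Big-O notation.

Each loop level contributes: √n × n × 1. Multiplying the contributions gives O(n√n).

Answer: O(n√n)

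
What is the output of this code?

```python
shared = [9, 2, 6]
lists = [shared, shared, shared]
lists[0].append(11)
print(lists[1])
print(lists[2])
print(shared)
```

Key concept: list of same reference.
Step by step:
`shared = [9, 2, 6]` → shared = [9, 2, 6]
`lists = [shared, shared, shared]` → lists = [[9, 2, 6], [9, 2, 6], [9, 2, 6]]
`lists[0].append(11)` → shared = [9, 2, 6, 11]; lists = [[9, 2, 6, 11], [9, 2, 6, 11], [9, 2, 6, 11]]
`print(lists[1])` → prints [9, 2, 6, 11]
`print(lists[2])` → prints [9, 2, 6, 11]
`print(shared)` → prints [9, 2, 6, 11]

Answer:
[9, 2, 6, 11]
[9, 2, 6, 11]
[9, 2, 6, 11]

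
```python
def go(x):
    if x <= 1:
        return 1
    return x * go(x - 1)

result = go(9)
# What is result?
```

go(9) = 9 * 8 * 7 * 6 * 5 * 4 * 3 * 2 * 1 = 362880

Answer: 362880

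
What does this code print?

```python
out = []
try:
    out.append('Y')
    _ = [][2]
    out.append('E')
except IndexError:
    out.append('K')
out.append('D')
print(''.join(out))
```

Execution trace: 'Y' (try body) → 'K' (except IndexError) → 'D' (after the try/except). Output: YKD

Answer: YKD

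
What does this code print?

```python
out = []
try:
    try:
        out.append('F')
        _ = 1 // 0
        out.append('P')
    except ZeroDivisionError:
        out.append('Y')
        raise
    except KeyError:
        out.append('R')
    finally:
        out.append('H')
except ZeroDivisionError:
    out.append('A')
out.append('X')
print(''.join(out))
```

Execution trace: 'F' (inner try body) → 'Y' (inner except ZeroDivisionError) → 'H' (inner finally) → 'A' (outer except ZeroDivisionError) → 'X' (after the try/except). Output: FYHAX

Answer: FYHAX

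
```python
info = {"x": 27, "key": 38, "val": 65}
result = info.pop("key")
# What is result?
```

Trace:
`info = {"x": 27, "key": 38, "val": 65}` → info = {'x': 27, 'key': 38, 'val': 65}
`result = info.pop("key")` → info = {'x': 27, 'val': 65}; result = 38
So result = 38

Answer: 38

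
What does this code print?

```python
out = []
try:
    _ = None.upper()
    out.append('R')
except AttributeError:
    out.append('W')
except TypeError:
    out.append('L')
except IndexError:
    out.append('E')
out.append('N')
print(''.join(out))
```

Execution trace: 'W' (except AttributeError) → 'N' (after the try/except). Output: WN

Answer: WN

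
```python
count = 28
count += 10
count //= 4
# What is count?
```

Trace:
`count = 28` → count = 28
`count += 10` → count = 38
`count //= 4` → count = 9
So count = 9

Answer: 9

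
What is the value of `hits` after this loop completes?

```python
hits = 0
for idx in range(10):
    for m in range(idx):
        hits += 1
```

Triangle number: 0+1+2+...+9
`hits` takes the values: 0 → 1 → 2 → 3 → 4 → 5 → 6 → 7 → 8 → 9 → 10 → 11 → 12 → 13 → 14 → 15 → 16 → 17 → 18 → 19 → 20 → 21 → 22 → 23 → 24 → 25 → 26 → 27 → 28 → 29 → … → 41 → 42 → 43 → 44 → 45

Answer: 45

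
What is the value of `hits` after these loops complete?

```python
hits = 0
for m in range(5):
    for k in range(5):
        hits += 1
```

5 * 5 = 25
`hits` takes the values: 0 → 1 → 2 → 3 → 4 → 5 → 6 → 7 → 8 → 9 → 10 → 11 → 12 → 13 → 14 → 15 → 16 → 17 → 18 → 19 → 20 → 21 → 22 → 23 → 24 → 25

Answer: 25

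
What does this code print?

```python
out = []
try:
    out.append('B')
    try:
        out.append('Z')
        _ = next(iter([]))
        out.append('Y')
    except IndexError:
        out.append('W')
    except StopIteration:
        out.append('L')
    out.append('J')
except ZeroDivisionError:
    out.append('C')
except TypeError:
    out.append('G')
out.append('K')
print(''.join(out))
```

Execution trace: 'B' (try body) → 'Z' (inner try body) → 'L' (inner except StopIteration) → 'J' (try body, no exception) → 'K' (after the try/except). Output: BZLJK

Answer: BZLJK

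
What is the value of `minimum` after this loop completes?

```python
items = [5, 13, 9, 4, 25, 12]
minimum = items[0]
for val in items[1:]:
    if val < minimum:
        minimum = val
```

Minimum of [5, 13, 9, 4, 25, 12]
`minimum` takes the values: 5 → 4

Answer: 4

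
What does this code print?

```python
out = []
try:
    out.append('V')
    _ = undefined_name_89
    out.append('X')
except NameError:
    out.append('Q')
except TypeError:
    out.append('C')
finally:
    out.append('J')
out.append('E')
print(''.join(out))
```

Execution trace: 'V' (try body) → 'Q' (except NameError) → 'J' (finally) → 'E' (after the try/except). Output: VQJE

Answer: VQJE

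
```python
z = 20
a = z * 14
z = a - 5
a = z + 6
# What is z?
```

Trace:
`z = 20` → z = 20
`a = z * 14` → a = 280
`z = a - 5` → z = 275
`a = z + 6` → a = 281
So z = 275

Answer: 275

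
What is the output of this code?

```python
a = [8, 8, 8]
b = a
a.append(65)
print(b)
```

Key concept: basic list aliasing.
Step by step:
`a = [8, 8, 8]` → a = [8, 8, 8]
`b = a` → b = [8, 8, 8] (same object as a)
`a.append(65)` → a = [8, 8, 8, 65] (same object as b); b = [8, 8, 8, 65] (same object as a)
`print(b)` → prints [8, 8, 8, 65]

Answer: [8, 8, 8, 65]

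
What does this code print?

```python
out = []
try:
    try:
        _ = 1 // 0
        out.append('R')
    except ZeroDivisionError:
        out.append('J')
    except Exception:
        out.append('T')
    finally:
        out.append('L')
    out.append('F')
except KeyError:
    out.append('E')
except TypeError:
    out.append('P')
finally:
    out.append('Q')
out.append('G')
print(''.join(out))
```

Execution trace: 'J' (inner except ZeroDivisionError) → 'L' (inner finally) → 'F' (try body, no exception) → 'Q' (finally) → 'G' (after the try/except). Output: JLFQG

Answer: JLFQG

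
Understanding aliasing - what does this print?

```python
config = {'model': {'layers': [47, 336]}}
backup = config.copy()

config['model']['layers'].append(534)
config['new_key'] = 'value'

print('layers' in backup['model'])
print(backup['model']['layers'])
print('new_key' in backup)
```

Key concept: shallow copy gotcha with nested dict.
Step by step:
`config = {'model': {'layers': [47, 336]}}` → config = {'model': {'layers': [47, 336]}}
`backup = config.copy()` → backup = {'model': {'layers': [47, 336]}}
`config['model']['layers'].append(534)` → config = {'model': {'layers': [47, 336, 534]}}; backup = {'model': {'layers': [47, 336, 534]}}
`config['new_key'] = 'value'` → config = {'model': {'layers': [47, 336, 534]}, 'new_key': 'value'}
`print('layers' in backup['model'])` → prints True
`print(backup['model']['layers'])` → prints [47, 336, 534]
`print('new_key' in backup)` → prints False

Answer:
True
[47, 336, 534]
False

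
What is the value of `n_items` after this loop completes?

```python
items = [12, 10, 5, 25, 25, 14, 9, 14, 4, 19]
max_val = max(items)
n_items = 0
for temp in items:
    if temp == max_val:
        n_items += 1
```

Count of max value 25 in [12, 10, 5, 25, 25, 14, 9, 14, 4, 19]
`n_items` takes the values: 0 → 1 → 2

Answer: 2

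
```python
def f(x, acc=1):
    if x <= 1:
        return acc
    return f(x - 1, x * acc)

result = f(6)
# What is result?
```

Accumulator trace (n, acc): (6, 1) -> (5, 6) -> (4, 30) -> (3, 120) -> (2, 360) -> (1, 720) -> return 720

Answer: 720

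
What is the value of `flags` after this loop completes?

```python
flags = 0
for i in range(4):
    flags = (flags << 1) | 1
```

Build 4 consecutive 1-bits: 0b1111
`flags` takes the values: 0 → 1 → 3 → 7 → 15

Answer: 15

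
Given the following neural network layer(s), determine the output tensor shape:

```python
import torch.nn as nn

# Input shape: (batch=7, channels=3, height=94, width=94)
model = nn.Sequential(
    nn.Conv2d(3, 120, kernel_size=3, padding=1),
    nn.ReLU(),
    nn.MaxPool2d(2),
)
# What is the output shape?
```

Input: (7, 3, 94, 94) -> after Conv2d: (7, 120, 94, 94) -> after ReLU: (7, 120, 94, 94) -> Output: (7, 120, 47, 47)

Answer: (7, 120, 47, 47)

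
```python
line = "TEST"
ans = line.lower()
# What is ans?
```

Trace:
`line = "TEST"` → line = 'TEST'
`ans = line.lower()` → ans = 'test'
So ans = 'test'

Answer: 'test'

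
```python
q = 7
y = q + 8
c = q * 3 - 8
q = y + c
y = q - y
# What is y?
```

Trace:
`q = 7` → q = 7
`y = q + 8` → y = 15
`c = q * 3 - 8` → c = 13
`q = y + c` → q = 28
`y = q - y` → y = 13
So y = 13

Answer: 13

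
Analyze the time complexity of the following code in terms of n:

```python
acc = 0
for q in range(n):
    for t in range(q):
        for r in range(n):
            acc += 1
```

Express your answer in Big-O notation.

Each loop level contributes: n × n × n. Multiplying the contributions gives O(n^3).

Answer: O(n^3)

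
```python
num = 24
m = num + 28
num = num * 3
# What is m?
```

Trace:
`num = 24` → num = 24
`m = num + 28` → m = 52
`num = num * 3` → num = 72
So m = 52

Answer: 52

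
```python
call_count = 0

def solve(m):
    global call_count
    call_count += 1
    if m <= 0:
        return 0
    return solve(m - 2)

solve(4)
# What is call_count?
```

Linear recursion stepping by 2: 3 calls from m=4 down to ≤0.

Answer: 3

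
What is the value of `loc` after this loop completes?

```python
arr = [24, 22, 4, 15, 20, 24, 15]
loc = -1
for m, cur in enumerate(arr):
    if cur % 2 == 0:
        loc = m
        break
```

First even number index in [24, 22, 4, 15, 20, 24, 15]
`loc` takes the values: -1 → 0

Answer: 0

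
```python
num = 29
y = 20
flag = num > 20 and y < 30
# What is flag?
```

Trace:
`num = 29` → num = 29
`y = 20` → y = 20
`flag = num > 20 and y < 30` → flag = True
So flag = True

Answer: True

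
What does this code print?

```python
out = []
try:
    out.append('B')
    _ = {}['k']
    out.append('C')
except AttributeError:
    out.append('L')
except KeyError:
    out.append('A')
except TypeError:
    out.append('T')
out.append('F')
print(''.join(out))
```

Execution trace: 'B' (try body) → 'A' (except KeyError) → 'F' (after the try/except). Output: BAF

Answer: BAF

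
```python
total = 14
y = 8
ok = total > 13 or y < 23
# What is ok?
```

Trace:
`total = 14` → total = 14
`y = 8` → y = 8
`ok = total > 13 or y < 23` → ok = True
So ok = True

Answer: True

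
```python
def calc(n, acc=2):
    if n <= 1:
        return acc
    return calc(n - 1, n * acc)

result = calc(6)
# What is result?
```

Accumulator trace (n, acc): (6, 2) -> (5, 12) -> (4, 60) -> (3, 240) -> (2, 720) -> (1, 1440) -> return 1440

Answer: 1440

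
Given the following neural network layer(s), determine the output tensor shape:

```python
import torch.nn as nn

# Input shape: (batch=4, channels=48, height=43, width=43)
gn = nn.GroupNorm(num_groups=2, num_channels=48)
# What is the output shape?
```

Input: (4, 48, 43, 43) -> Output: (4, 48, 43, 43)

Answer: (4, 48, 43, 43)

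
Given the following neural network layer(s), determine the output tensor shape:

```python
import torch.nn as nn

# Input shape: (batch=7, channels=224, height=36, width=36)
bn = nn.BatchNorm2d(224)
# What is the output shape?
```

Input: (7, 224, 36, 36) -> Output: (7, 224, 36, 36)

Answer: (7, 224, 36, 36)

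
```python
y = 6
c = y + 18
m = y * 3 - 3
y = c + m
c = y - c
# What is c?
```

Trace:
`y = 6` → y = 6
`c = y + 18` → c = 24
`m = y * 3 - 3` → m = 15
`y = c + m` → y = 39
`c = y - c` → c = 15
So c = 15

Answer: 15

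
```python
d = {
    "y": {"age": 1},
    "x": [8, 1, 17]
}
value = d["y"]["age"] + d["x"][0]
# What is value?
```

Trace:
`d = { ...` → d = {'y': {'age': 1}, 'x': [8, 1, 17]}
`value = d["y"]["age"] + d["x"][0]` → value = 9
So value = 9

Answer: 9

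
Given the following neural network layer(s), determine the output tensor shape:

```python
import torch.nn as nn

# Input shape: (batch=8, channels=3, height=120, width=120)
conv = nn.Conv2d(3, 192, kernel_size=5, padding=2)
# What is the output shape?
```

Input: (8, 3, 120, 120) -> Output: (8, 192, 120, 120)

Answer: (8, 192, 120, 120)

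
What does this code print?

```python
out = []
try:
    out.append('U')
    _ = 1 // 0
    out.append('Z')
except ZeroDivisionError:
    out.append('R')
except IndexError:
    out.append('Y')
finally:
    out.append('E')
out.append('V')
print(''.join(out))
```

Execution trace: 'U' (try body) → 'R' (except ZeroDivisionError) → 'E' (finally) → 'V' (after the try/except). Output: UREV

Answer: UREV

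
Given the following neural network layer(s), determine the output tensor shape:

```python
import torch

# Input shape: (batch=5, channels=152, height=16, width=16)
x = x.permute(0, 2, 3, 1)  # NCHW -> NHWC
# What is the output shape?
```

Input: (5, 152, 16, 16) -> Output: (5, 16, 16, 152)

Answer: (5, 16, 16, 152)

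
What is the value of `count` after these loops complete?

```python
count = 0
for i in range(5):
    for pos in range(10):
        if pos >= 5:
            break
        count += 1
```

Inner breaks at 5, outer runs 5 times
`count` takes the values: 0 → 1 → 2 → 3 → 4 → 5 → 6 → 7 → 8 → 9 → 10 → 11 → 12 → 13 → 14 → 15 → 16 → 17 → 18 → 19 → 20 → 21 → 22 → 23 → 24 → 25

Answer: 25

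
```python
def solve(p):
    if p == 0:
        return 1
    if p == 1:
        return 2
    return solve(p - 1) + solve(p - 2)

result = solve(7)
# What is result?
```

Build up from base cases: solve(0)=1, solve(1)=2, solve(2)=3, solve(3)=5, solve(4)=8, solve(5)=13, solve(6)=21, ..., solve(7)=34

Answer: 34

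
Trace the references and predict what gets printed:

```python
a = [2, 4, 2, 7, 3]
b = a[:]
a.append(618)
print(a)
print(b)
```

Key concept: slice [:] creates copy.
Step by step:
`a = [2, 4, 2, 7, 3]` → a = [2, 4, 2, 7, 3]
`b = a[:]` → b = [2, 4, 2, 7, 3]
`a.append(618)` → a = [2, 4, 2, 7, 3, 618]
`print(a)` → prints [2, 4, 2, 7, 3, 618]
`print(b)` → prints [2, 4, 2, 7, 3]

Answer:
[2, 4, 2, 7, 3, 618]
[2, 4, 2, 7, 3]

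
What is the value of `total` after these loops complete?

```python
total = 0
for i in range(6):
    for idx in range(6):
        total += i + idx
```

Sum of all i+idx for i,idx in 6x6
`total` takes the values: 0 → 1 → 3 → 6 → 10 → 15 → 16 → 18 → 21 → 25 → 30 → 36 → 38 → 41 → 45 → 50 → 56 → 63 → 66 → 70 → 75 → 81 → 88 → 96 → 100 → 105 → 111 → 118 → 126 → 135 → 140 → 146 → 153 → 161 → 170 → 180

Answer: 180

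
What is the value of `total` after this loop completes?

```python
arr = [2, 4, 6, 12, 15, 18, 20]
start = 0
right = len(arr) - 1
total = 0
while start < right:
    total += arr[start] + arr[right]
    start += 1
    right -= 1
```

Sum of pairs from ends
`total` takes the values: 0 → 22 → 44 → 65

Answer: 65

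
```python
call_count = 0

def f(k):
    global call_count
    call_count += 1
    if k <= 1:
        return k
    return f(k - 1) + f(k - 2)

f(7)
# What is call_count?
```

Calls(k) = 1 + Calls(k-1) + Calls(k-2); Calls(0)=Calls(1)=1. For k=7 this gives 41.

Answer: 41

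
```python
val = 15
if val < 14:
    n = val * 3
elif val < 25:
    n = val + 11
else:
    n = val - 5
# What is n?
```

Trace:
`val = 15` → val = 15
`if val < 14: ...` → val < 14 is False, val < 25 is True → n = 26
So n = 26

Answer: 26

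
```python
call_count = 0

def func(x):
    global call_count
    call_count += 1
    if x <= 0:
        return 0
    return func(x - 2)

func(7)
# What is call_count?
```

Linear recursion stepping by 2: 5 calls from x=7 down to ≤0.

Answer: 5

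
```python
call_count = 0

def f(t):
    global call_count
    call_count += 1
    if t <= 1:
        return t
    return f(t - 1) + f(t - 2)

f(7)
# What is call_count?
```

Calls(t) = 1 + Calls(t-1) + Calls(t-2); Calls(0)=Calls(1)=1. For t=7 this gives 41.

Answer: 41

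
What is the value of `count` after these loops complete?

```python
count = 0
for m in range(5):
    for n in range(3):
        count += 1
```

5 * 3 = 15
`count` takes the values: 0 → 1 → 2 → 3 → 4 → 5 → 6 → 7 → 8 → 9 → 10 → 11 → 12 → 13 → 14 → 15

Answer: 15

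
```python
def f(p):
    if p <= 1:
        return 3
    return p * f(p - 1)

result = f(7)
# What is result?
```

f(7) = 7 * 6 * 5 * 4 * 3 * 2 * 3 = 15120

Answer: 15120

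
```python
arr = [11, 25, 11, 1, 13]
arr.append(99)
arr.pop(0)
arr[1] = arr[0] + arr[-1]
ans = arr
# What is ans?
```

Trace:
`arr = [11, 25, 11, 1, 13]` → arr = [11, 25, 11, 1, 13]
`arr.append(99)` → arr = [11, 25, 11, 1, 13, 99]
`arr.pop(0)` → arr = [25, 11, 1, 13, 99]
`arr[1] = arr[0] + arr[-1]` → arr = [25, 124, 1, 13, 99]
`ans = arr` → ans = [25, 124, 1, 13, 99]
So ans = [25, 124, 1, 13, 99]

Answer: [25, 124, 1, 13, 99]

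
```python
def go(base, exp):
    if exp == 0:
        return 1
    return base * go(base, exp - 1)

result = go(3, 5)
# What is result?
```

go(3, 5) = 3 * 3 * 3 * 3 * 3 = 243

Answer: 243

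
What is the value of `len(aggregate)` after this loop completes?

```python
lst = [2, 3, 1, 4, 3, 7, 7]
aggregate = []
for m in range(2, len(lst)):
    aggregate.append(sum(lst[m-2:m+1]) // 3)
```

Number of 3-element averages
`aggregate` takes the values: [] → [2] → [2, 2] → [2, 2, 2] → [2, 2, 2, 4] → [2, 2, 2, 4, 5]
So `len(aggregate)` = 5

Answer: 5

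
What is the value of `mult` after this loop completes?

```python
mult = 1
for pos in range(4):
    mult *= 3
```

3^4 = 81
`mult` takes the values: 1 → 3 → 9 → 27 → 81

Answer: 81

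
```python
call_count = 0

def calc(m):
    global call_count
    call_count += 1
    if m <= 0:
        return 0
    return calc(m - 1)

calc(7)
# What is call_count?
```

Linear recursion stepping by 1: 8 calls from m=7 down to ≤0.

Answer: 8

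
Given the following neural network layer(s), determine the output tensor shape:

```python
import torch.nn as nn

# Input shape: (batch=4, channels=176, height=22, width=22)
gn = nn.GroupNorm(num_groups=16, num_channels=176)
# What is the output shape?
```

Input: (4, 176, 22, 22) -> Output: (4, 176, 22, 22)

Answer: (4, 176, 22, 22)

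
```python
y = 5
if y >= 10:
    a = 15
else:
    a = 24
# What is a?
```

Trace:
`y = 5` → y = 5
`if y >= 10: ...` → y >= 10 is False, take else branch → a = 24
So a = 24

Answer: 24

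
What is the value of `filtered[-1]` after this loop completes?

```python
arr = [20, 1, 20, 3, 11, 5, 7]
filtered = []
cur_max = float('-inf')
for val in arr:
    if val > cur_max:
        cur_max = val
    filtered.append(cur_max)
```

Running max ends at 20
`filtered` takes the values: [] → [20] → [20, 20] → [20, 20, 20] → [20, 20, 20, 20] → [20, 20, 20, 20, 20] → [20, 20, 20, 20, 20, 20] → [20, 20, 20, 20, 20, 20, 20]
So `filtered[-1]` = 20

Answer: 20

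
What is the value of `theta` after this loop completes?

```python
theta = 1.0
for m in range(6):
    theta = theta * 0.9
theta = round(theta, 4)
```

Exponential decay: 1.0 * 0.9^6
`theta` takes the values: 1.0 → 0.9 → 0.81 → 0.729 → 0.6561 → 0.59049 → 0.531441 → 0.5314

Answer: 0.5314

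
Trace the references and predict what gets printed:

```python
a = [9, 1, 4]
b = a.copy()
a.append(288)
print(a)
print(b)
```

Key concept: list.copy() creates independent copy.
Step by step:
`a = [9, 1, 4]` → a = [9, 1, 4]
`b = a.copy()` → b = [9, 1, 4]
`a.append(288)` → a = [9, 1, 4, 288]
`print(a)` → prints [9, 1, 4, 288]
`print(b)` → prints [9, 1, 4]

Answer:
[9, 1, 4, 288]
[9, 1, 4]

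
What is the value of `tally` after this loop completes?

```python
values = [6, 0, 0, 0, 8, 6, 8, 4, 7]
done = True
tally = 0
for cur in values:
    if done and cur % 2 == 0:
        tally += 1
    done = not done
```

Count even values at even positions
`tally` takes the values: 0 → 1 → 2 → 3 → 4

Answer: 4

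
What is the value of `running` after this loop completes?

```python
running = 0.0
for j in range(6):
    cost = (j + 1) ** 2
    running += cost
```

Sum of squared losses 1² + 2² + ... + 6²
`running` takes the values: 0.0 → 1.0 → 5.0 → 14.0 → 30.0 → 55.0 → 91.0

Answer: 91.0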